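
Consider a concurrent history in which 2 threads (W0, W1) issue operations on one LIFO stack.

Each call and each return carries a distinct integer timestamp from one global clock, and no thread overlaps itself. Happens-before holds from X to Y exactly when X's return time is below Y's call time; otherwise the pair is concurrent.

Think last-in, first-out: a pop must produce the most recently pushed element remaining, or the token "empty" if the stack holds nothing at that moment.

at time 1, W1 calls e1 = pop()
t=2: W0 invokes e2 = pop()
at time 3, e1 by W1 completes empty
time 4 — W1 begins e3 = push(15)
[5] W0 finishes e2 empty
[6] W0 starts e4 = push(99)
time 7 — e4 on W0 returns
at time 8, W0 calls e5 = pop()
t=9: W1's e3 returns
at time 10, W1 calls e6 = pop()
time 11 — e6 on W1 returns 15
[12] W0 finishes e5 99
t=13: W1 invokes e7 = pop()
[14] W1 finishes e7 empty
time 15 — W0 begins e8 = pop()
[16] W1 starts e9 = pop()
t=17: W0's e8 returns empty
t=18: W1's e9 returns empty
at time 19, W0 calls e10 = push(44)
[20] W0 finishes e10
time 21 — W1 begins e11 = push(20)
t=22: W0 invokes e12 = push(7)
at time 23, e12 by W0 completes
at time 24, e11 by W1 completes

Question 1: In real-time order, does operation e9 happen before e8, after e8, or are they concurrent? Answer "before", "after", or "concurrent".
concurrent

e9 spans [16,18], e8 spans [15,17]
the intervals overlap in both directions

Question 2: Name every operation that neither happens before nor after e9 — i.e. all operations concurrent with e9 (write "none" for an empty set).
e8

e9 spans [16,18]: anything still running between times 16 and 18 counts as concurrent
e1 [1,3]: before
e2 [2,5]: before
e3 [4,9]: before
e4 [6,7]: before
e5 [8,12]: before
e6 [10,11]: before
e7 [13,14]: before
e8 [15,17]: concurrent
e10 [19,20]: after
e11 [21,24]: after
e12 [22,23]: after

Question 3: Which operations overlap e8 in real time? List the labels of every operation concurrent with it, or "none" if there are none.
e9

e8 runs from 15 to 17; window-overlapping ops are concurrent
e1 [1,3]: before
e2 [2,5]: before
e3 [4,9]: before
e4 [6,7]: before
e5 [8,12]: before
e6 [10,11]: before
e7 [13,14]: before
e9 [16,18]: concurrent
e10 [19,20]: after
e11 [21,24]: after
e12 [22,23]: after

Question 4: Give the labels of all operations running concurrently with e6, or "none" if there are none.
e5

e6 spans [10,11]; an op avoiding the whole window 10..11 is ordered, any other is concurrent
e1 [1,3]: before
e2 [2,5]: before
e3 [4,9]: before
e4 [6,7]: before
e5 [8,12]: concurrent
e7 [13,14]: after
e8 [15,17]: after
e9 [16,18]: after
e10 [19,20]: after
e11 [21,24]: after
e12 [22,23]: after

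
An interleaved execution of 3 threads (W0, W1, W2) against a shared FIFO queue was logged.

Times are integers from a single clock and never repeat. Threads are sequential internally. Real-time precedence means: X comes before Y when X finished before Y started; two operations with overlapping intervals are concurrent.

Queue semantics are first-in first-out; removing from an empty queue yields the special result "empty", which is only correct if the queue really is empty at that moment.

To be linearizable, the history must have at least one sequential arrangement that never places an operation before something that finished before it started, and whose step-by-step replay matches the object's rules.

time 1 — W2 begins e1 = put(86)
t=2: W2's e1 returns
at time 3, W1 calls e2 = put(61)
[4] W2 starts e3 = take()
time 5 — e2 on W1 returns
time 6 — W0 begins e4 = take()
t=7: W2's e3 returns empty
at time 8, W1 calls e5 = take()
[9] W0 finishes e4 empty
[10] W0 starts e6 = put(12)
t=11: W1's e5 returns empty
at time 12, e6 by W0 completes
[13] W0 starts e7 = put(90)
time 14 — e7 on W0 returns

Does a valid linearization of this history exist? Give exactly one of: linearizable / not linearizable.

not linearizable

prefix check: 1..6 passes, 1..7 fails once e3's time-7 response joins
2 orders of the 3 completed FIFO queue ops respect real time; none is legal
including or dropping the 1 pending operation (e4) in any combination fails
sample order e1, e2, e3 (pending dropped) stalls at step 3 — e3 take() → empty has no legal effect
sample order e1, e3, e2 (pending dropped) stalls at step 2 — e3 take() → empty has no legal effect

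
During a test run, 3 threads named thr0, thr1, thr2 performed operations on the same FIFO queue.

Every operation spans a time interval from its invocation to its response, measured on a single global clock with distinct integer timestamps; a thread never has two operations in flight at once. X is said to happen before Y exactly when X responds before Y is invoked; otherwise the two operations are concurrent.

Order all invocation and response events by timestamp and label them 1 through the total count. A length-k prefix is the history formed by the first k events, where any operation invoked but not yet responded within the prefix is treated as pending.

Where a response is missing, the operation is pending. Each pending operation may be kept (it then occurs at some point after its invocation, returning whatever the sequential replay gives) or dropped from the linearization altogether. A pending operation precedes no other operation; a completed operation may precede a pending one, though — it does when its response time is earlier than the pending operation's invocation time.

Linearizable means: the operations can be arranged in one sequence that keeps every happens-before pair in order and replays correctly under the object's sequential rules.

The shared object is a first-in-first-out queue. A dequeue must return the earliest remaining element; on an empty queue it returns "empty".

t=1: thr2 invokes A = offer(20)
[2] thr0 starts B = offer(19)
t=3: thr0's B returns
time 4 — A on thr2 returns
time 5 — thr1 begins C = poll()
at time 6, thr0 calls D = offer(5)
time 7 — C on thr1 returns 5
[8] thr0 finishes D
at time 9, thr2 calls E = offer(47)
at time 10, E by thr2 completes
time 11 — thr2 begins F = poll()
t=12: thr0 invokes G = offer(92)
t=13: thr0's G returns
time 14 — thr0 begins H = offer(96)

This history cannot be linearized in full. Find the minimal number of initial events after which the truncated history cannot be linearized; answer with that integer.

events 1..6 are linearizable, e.g. via A, B:
1. A offer(20), leaving queue <20>
2. B offer(19), leaving queue <20,19>
adding event 7 (C responds at 7) leaves no legal real-time order
no escape via the 1 pending operation (D): every completion choice fails
e.g. A, B, C (pending dropped): illegal at step 3, since C poll() → 5 cannot apply there
e.g. B, A, C (pending dropped): illegal at step 3, since C poll() → 5 cannot apply there

7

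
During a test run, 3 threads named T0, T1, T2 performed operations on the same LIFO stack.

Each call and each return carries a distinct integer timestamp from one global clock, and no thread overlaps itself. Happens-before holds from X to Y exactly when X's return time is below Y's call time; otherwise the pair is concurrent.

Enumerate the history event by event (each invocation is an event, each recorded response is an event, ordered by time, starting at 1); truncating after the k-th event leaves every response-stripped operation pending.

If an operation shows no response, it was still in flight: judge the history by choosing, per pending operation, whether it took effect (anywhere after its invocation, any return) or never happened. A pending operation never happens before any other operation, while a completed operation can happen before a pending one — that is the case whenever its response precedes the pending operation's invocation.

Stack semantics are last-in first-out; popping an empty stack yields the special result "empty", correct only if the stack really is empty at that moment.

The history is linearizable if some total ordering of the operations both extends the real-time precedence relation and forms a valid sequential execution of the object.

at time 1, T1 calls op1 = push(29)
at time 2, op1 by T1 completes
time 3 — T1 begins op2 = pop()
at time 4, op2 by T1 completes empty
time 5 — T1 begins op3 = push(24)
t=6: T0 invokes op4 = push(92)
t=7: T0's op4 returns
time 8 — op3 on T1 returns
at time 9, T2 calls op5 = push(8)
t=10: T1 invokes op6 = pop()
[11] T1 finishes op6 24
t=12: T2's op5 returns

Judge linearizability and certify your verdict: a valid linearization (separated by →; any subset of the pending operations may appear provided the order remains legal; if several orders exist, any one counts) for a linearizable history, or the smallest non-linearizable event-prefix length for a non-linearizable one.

not linearizable — minimal violating prefix: 4 events

events 1..3 are fine; event 4 — the response of op2 at time 4 — makes the prefix non-linearizable
the sole real-time-consistent order of 2 completed operations fails the LIFO stack replay
for example op1, op2 fails at step 2: op2 pop() → empty is not legal there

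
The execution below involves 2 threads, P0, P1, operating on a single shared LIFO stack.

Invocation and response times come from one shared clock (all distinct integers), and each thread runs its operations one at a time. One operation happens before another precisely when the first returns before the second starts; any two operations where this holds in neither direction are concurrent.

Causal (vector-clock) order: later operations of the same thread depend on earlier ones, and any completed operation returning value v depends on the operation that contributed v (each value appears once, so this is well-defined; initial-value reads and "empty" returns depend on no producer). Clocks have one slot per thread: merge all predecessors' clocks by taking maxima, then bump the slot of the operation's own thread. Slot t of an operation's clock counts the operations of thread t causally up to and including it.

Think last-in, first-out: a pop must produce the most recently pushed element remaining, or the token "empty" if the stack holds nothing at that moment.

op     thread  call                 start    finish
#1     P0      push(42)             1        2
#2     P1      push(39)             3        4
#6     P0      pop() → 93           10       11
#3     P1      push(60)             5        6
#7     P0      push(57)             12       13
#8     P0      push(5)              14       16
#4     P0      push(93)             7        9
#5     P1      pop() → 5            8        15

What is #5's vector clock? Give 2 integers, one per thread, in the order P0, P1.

(5, 3)

invoked at 3, #2 has no predecessors; its own P1 bump gives (0, 1)
invoked at 1, #1 has no predecessors; its own P0 bump gives (1, 0)
#3 (invocation 5): componentwise max over VC(#2)=(0, 1), +1 at P1, giving (0, 2)
#4 (invocation 7): componentwise max over VC(#1)=(1, 0), +1 at P0, giving (2, 0)
#6 (invocation 10): componentwise max over VC(#4)=(2, 0), +1 at P0, giving (3, 0)
#7 (invocation 12): componentwise max over VC(#6)=(3, 0), +1 at P0, giving (4, 0)
#8 (invocation 14): componentwise max over VC(#7)=(4, 0), +1 at P0, giving (5, 0)
#5 (invocation 8): componentwise max over VC(#3)=(0, 2), VC(#8)=(5, 0), +1 at P1, giving (5, 3)
target: VC(#5) = (5, 3)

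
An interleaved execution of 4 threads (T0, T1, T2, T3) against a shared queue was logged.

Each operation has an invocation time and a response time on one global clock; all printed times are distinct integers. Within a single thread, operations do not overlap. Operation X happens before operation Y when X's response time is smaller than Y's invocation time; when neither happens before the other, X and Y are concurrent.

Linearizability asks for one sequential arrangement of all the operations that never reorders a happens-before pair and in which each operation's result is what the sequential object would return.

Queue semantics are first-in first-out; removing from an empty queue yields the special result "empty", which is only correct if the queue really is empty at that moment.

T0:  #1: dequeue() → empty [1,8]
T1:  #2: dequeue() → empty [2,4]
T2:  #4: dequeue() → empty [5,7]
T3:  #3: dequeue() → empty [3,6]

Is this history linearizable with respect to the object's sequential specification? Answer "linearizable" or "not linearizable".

witness order: #1, #2, #3, #4
1. #1 dequeue() → empty, leaving queue <>
2. #2 dequeue() → empty, leaving queue <>
3. #3 dequeue() → empty, leaving queue <>
4. #4 dequeue() → empty, leaving queue <>

linearizable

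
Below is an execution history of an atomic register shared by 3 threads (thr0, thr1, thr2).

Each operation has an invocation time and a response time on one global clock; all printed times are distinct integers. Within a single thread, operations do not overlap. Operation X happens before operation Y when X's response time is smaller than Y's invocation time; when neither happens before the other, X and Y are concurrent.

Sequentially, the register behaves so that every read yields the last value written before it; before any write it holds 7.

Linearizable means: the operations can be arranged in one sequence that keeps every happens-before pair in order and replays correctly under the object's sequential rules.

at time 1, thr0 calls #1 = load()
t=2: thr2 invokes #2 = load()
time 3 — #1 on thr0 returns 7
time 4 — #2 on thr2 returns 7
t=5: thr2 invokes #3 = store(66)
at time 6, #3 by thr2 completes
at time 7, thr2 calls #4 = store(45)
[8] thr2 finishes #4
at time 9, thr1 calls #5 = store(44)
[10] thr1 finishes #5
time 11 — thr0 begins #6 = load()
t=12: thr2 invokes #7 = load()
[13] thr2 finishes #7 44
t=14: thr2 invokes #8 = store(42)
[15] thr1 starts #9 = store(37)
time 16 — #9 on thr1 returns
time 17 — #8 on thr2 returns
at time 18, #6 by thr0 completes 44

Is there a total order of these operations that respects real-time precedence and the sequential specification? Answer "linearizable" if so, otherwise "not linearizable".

a witness: #1, #2, #3, #4, #5, #6, #7, #8, #9
after step 1 (#1 load() → 7): value 7
after step 2 (#2 load() → 7): value 7
after step 3 (#3 store(66)): value 66
after step 4 (#4 store(45)): value 45
after step 5 (#5 store(44)): value 44
after step 6 (#6 load() → 44): value 44
after step 7 (#7 load() → 44): value 44
after step 8 (#8 store(42)): value 42
after step 9 (#9 store(37)): value 37

linearizable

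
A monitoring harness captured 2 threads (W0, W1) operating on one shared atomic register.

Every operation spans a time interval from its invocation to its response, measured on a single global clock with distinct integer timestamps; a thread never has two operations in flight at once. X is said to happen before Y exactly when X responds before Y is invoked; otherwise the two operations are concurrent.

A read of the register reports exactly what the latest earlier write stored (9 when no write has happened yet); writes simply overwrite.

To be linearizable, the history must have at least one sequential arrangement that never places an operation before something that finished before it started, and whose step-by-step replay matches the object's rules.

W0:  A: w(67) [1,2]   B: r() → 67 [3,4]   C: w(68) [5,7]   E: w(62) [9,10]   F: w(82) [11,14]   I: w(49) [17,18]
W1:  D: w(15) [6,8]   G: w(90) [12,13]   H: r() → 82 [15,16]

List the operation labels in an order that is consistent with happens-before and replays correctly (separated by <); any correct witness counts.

A < B < C < D < E < G < F < H < I

1. A w(67), leaving value 67
2. B r() → 67, leaving value 67
3. C w(68), leaving value 68
4. D w(15), leaving value 15
5. E w(62), leaving value 62
6. G w(90), leaving value 90
7. F w(82), leaving value 82
8. H r() → 82, leaving value 82
9. I w(49), leaving value 49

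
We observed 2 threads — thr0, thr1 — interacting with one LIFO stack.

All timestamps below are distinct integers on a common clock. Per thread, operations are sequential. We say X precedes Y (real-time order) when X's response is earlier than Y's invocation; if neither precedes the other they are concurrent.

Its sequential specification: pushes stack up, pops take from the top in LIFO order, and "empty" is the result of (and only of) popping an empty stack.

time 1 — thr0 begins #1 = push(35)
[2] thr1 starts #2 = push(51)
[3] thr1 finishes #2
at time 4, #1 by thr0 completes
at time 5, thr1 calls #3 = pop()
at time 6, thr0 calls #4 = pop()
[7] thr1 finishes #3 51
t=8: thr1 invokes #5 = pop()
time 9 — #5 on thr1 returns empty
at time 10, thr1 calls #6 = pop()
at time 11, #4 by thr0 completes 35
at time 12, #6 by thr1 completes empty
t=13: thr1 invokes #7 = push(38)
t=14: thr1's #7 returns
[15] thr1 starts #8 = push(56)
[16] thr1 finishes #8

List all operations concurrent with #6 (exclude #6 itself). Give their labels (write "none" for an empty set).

#4

#6 spans [10,12]: anything still running between times 10 and 12 counts as concurrent
#1 [1,4]: before
#2 [2,3]: before
#3 [5,7]: before
#4 [6,11]: concurrent
#5 [8,9]: before
#7 [13,14]: after
#8 [15,16]: after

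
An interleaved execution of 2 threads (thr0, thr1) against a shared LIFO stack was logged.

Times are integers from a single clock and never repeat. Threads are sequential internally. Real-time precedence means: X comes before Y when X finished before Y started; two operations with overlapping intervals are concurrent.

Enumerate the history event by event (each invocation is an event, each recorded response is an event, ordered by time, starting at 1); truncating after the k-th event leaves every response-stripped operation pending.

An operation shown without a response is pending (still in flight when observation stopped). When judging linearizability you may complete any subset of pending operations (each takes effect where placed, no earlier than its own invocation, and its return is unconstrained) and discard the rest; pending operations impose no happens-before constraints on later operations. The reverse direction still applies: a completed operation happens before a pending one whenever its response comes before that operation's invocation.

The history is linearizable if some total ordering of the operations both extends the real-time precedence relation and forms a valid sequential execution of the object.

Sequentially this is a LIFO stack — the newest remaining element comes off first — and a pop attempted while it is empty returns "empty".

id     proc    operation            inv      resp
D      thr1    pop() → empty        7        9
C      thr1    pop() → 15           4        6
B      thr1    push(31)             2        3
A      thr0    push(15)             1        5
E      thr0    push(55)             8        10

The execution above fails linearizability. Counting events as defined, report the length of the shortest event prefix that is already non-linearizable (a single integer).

one valid order for events 1..8 is B, A, C:
step 1: B push(31) — stack <31>
step 2: A push(15) — stack <31,15>
step 3: C pop() → 15 — stack <31>
event 9 — D's response, time 9 — after it, nothing linearizes
include/drop combinations of the 1 pending operation (E) were all tried; none helps
sample order A, B, C, D (pending dropped) stalls at step 3 — C pop() → 15 has no legal effect
sample order B, A, C, D (pending dropped) stalls at step 4 — D pop() → empty has no legal effect

9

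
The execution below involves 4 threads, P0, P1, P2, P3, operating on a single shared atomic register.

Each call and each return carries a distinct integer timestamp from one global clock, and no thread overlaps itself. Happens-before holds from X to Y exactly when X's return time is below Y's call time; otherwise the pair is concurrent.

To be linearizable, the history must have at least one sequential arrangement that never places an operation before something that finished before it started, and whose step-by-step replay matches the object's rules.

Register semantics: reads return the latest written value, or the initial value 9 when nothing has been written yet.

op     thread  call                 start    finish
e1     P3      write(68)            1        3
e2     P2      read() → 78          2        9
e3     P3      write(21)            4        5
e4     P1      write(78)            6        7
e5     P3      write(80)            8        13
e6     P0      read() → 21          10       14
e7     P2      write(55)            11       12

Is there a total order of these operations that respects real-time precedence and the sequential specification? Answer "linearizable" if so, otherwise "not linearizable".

not linearizable

the violation lands at event 14, e6's response at time 14: events 1..13 linearize, events 1..14 do not
real-time-consistent orders of the 7 completed operations: 26 — all fail the atomic register replay
e.g. e1, e2, e3, e4, e5, e6, e7: illegal at step 2, since e2 read() → 78 cannot apply there
e.g. e1, e2, e3, e4, e5, e7, e6: illegal at step 2, since e2 read() → 78 cannot apply there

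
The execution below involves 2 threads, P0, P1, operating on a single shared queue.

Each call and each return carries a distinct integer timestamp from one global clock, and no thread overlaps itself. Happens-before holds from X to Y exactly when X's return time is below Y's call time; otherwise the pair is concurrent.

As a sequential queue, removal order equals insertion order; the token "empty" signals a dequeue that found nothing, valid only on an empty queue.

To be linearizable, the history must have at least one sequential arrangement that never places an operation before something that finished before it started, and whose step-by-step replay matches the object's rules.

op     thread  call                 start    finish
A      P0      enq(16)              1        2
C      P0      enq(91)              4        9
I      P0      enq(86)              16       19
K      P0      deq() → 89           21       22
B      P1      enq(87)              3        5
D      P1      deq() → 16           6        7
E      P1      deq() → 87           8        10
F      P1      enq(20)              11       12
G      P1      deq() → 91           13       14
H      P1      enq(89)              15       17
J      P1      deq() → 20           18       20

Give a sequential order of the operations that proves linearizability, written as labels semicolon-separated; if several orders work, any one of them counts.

A; B; C; D; E; F; G; H; I; J; K

step 1: A enq(16) — queue <16>
step 2: B enq(87) — queue <16,87>
step 3: C enq(91) — queue <16,87,91>
step 4: D deq() → 16 — queue <87,91>
step 5: E deq() → 87 — queue <91>
step 6: F enq(20) — queue <91,20>
step 7: G deq() → 91 — queue <20>
step 8: H enq(89) — queue <20,89>
step 9: I enq(86) — queue <20,89,86>
step 10: J deq() → 20 — queue <89,86>
step 11: K deq() → 89 — queue <86>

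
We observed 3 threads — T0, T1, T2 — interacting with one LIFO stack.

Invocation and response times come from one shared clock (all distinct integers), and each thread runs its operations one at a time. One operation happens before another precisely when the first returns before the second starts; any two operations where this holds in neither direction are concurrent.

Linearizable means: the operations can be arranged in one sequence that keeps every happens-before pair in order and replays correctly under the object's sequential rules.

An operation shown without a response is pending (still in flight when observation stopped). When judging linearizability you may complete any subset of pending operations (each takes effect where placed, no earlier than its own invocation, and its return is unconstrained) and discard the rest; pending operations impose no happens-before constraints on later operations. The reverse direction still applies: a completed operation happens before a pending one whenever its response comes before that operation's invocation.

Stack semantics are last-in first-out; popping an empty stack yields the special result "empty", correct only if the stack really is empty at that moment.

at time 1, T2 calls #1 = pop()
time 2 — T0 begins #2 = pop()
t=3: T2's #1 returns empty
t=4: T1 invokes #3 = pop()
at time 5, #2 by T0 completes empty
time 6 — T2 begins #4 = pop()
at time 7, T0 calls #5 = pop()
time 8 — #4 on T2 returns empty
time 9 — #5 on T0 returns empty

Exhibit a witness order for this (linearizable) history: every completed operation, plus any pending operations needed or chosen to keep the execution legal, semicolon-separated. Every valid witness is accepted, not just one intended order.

after step 1 (#1 pop() → empty): stack <>
after step 2 (#2 pop() → empty): stack <>
after step 3 (#3 pop() (pending, included)): stack <>
after step 4 (#4 pop() → empty): stack <>
after step 5 (#5 pop() → empty): stack <>

#1; #2; #3; #4; #5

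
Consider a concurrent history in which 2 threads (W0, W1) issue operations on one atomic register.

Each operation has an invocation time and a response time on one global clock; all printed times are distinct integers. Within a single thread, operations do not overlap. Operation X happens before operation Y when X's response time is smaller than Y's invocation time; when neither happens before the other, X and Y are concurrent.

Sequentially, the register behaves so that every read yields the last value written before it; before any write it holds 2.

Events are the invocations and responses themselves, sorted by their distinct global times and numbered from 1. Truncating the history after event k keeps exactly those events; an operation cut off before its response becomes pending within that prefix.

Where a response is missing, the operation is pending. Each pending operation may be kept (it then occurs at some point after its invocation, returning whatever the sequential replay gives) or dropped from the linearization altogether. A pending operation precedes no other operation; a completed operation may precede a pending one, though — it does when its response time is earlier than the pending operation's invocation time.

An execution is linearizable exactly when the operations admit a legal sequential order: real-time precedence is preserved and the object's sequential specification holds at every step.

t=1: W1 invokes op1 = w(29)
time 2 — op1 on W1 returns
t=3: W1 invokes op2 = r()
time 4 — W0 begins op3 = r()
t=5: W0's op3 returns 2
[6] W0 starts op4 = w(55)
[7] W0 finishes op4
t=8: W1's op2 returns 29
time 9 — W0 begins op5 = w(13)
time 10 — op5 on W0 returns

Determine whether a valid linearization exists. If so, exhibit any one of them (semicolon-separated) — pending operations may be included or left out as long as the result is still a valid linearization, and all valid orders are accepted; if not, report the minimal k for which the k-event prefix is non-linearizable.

not linearizable — minimal violating prefix: 5 events

events 1..4 are fine; event 5 — the response of op3 at time 5 — makes the prefix non-linearizable
exhaustive check: the 2 completed atomic register ops admit one real-time order; illegal
every completion of the 1 pending operation (op2) was checked; none linearizes
one such order, op1, op3 (pending dropped), breaks at step 2 where op3 r() → 2 is illegal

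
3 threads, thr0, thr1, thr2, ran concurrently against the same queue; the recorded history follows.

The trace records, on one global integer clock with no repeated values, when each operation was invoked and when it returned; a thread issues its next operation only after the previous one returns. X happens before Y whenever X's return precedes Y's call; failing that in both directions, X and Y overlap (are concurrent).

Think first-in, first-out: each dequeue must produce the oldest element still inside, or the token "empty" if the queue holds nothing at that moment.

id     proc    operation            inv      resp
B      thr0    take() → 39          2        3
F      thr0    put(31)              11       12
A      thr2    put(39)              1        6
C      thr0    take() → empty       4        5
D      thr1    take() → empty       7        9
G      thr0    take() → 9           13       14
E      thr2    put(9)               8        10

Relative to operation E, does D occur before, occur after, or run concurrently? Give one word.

concurrent

D spans [7,9], E spans [8,10]
the intervals overlap in both directions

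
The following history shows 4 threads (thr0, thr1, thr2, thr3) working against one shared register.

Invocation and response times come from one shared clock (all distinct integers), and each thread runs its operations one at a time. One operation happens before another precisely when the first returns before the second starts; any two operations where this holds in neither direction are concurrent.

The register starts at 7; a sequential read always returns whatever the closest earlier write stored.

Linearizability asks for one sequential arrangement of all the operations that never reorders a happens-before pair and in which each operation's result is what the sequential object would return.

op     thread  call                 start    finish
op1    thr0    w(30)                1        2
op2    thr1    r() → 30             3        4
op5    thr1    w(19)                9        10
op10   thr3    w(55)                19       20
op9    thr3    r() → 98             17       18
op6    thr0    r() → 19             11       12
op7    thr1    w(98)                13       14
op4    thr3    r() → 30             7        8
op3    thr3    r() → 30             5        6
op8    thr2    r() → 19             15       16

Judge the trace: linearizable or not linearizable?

not linearizable

events 1..15 are fine; event 16 — the response of op8 at time 16 — makes the prefix non-linearizable
the completed operations (8 total) allow one real-time order; the register replay rejects it
one such order, op1, op2, op3, op4, op5, op6, op7, op8, breaks at step 8 where op8 r() → 19 is illegal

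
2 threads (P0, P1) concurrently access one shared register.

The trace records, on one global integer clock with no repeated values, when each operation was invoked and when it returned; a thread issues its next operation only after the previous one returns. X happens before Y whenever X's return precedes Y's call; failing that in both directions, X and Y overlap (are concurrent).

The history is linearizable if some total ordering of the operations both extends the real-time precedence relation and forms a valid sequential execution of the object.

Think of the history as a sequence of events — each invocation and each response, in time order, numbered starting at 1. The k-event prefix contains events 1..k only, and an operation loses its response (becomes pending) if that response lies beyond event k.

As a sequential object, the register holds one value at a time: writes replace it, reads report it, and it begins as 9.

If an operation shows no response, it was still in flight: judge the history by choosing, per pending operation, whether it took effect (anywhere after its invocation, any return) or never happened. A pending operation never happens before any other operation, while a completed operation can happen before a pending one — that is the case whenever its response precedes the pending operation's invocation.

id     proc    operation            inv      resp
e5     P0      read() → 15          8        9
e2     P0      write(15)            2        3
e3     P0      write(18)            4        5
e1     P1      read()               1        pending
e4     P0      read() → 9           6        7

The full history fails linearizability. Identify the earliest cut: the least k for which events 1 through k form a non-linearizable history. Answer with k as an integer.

events 1..6 are linearizable, e.g. via e1, e2, e3:
1. e1 read() (pending, included), leaving value 9
2. e2 write(15), leaving value 15
3. e3 write(18), leaving value 18
at event 7 (e4's time-7 response) nothing linearizes any more
no completion choice of the 1 pending operation (e1) rescues it — every subset was tried
for example e2, e3, e4 (pending dropped) fails at step 3: e4 read() → 9 is not legal there

7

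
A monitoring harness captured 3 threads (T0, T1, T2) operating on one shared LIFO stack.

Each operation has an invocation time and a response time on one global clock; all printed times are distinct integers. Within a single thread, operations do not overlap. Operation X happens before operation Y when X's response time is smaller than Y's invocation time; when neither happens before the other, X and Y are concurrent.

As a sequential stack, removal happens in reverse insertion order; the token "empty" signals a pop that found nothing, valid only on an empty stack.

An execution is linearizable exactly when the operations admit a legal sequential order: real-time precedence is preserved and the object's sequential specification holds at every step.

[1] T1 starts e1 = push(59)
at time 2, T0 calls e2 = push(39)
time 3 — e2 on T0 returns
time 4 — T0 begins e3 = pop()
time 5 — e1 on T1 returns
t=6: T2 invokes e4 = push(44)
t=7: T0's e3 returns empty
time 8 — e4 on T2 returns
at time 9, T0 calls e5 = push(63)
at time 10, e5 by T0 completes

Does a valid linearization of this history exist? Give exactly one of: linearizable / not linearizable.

not linearizable

the violation lands at event 7, e3's response at time 7: events 1..6 linearize, events 1..7 do not
3 orders of the 3 completed LIFO stack ops respect real time; none is legal
including or dropping the 1 pending operation (e4) in any combination fails
one such order, e1, e2, e3 (pending dropped), breaks at step 3 where e3 pop() → empty is illegal
one such order, e2, e1, e3 (pending dropped), breaks at step 3 where e3 pop() → empty is illegal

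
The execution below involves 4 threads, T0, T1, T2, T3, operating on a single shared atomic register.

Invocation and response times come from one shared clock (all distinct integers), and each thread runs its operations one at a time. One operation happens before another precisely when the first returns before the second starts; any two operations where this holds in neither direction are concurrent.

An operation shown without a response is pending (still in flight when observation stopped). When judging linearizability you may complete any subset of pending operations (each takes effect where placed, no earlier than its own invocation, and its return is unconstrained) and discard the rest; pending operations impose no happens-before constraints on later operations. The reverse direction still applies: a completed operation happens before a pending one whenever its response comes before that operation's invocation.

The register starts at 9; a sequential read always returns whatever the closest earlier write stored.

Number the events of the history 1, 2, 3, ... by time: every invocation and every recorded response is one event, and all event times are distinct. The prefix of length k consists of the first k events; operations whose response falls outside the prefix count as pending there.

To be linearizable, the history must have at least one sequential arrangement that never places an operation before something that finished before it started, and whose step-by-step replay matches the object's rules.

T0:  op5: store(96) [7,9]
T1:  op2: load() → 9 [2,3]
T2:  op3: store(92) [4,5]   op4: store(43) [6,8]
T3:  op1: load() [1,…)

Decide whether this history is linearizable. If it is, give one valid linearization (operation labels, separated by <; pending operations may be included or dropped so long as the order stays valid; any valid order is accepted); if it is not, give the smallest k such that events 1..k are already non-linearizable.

linearizable — witness: op1 < op2 < op3 < op4 < op5

step 1: op1 load() (pending, included) — value 9
step 2: op2 load() → 9 — value 9
step 3: op3 store(92) — value 92
step 4: op4 store(43) — value 43
step 5: op5 store(96) — value 96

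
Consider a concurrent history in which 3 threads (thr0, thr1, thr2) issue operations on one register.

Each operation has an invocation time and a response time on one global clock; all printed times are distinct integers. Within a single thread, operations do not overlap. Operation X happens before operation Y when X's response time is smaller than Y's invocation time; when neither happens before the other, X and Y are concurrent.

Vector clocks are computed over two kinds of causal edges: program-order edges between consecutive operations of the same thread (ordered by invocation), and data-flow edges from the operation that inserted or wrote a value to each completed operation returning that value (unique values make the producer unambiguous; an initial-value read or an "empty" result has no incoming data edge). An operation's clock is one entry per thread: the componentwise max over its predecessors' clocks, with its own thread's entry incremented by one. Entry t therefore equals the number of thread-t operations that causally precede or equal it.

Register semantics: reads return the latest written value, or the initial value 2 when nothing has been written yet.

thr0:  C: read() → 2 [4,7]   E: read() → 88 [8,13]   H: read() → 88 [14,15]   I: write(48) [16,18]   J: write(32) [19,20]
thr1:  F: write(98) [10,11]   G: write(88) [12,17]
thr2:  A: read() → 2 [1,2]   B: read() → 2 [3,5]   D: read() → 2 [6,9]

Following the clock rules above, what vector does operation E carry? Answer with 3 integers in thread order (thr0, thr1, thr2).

VC(A, invoked at 1): no causal predecessors; +1 on thr2 → (0, 0, 1)
VC(F, invoked at 10): no causal predecessors; +1 on thr1 → (0, 1, 0)
VC(C, invoked at 4): no causal predecessors; +1 on thr0 → (1, 0, 0)
VC(B, invoked at 3): max of VC(A)=(0, 0, 1), then +1 on thread thr2 → (0, 0, 2)
VC(G, invoked at 12): max of VC(F)=(0, 1, 0), then +1 on thread thr1 → (0, 2, 0)
VC(D, invoked at 6): max of VC(B)=(0, 0, 2), then +1 on thread thr2 → (0, 0, 3)
VC(E, invoked at 8): max of VC(C)=(1, 0, 0), VC(G)=(0, 2, 0), then +1 on thread thr0 → (2, 2, 0)
VC(H, invoked at 14): max of VC(E)=(2, 2, 0), VC(G)=(0, 2, 0), then +1 on thread thr0 → (3, 2, 0)
VC(I, invoked at 16): max of VC(H)=(3, 2, 0), then +1 on thread thr0 → (4, 2, 0)
VC(J, invoked at 19): max of VC(I)=(4, 2, 0), then +1 on thread thr0 → (5, 2, 0)
target: VC(E) = (2, 2, 0)

(2, 2, 0)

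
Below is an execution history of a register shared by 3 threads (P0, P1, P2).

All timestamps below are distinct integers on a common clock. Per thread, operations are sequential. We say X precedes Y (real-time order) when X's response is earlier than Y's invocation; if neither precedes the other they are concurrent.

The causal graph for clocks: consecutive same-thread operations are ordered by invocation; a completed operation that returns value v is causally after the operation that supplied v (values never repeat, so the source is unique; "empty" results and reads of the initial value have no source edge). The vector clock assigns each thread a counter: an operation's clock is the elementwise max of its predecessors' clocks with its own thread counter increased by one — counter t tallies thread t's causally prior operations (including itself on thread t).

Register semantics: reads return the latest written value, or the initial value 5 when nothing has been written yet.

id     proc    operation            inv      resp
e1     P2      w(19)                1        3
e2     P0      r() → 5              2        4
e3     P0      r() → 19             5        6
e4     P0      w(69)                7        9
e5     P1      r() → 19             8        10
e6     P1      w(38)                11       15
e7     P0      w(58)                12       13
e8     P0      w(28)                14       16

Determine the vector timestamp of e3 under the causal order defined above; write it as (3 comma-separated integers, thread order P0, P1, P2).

(2, 0, 1)

e1 (invocation 1): nothing precedes it; P2's component alone gives (0, 0, 1)
e2 (invocation 2): nothing precedes it; P0's component alone gives (1, 0, 0)
VC(e5, invoked at 8): max of VC(e1)=(0, 0, 1), then +1 on thread P1 → (0, 1, 1)
VC(e6, invoked at 11): max of VC(e5)=(0, 1, 1), then +1 on thread P1 → (0, 2, 1)
VC(e3, invoked at 5): max of VC(e1)=(0, 0, 1), VC(e2)=(1, 0, 0), then +1 on thread P0 → (2, 0, 1)
VC(e4, invoked at 7): max of VC(e3)=(2, 0, 1), then +1 on thread P0 → (3, 0, 1)
VC(e7, invoked at 12): max of VC(e4)=(3, 0, 1), then +1 on thread P0 → (4, 0, 1)
VC(e8, invoked at 14): max of VC(e7)=(4, 0, 1), then +1 on thread P0 → (5, 0, 1)
target: VC(e3) = (2, 0, 1)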